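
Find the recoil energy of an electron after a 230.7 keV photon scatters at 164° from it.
108.3418 keV

By energy conservation: K_e = E_initial - E_final

First find the scattered photon energy:
Initial wavelength: λ = hc/E = 5.3743 pm
Compton shift: Δλ = λ_C(1 - cos(164°)) = 4.7586 pm
Final wavelength: λ' = 5.3743 + 4.7586 = 10.1329 pm
Final photon energy: E' = hc/λ' = 122.3582 keV

Electron kinetic energy:
K_e = E - E' = 230.7000 - 122.3582 = 108.3418 keV

(Intermediate values are shown rounded; full precision is carried through to the final answer.)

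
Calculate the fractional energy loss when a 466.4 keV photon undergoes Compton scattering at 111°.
0.5535 (or 55.35%)

Calculate initial and final photon energies:

Initial: E₀ = 466.4 keV → λ₀ = 2.6583 pm
Compton shift: Δλ = 3.2958 pm
Final wavelength: λ' = 5.9541 pm
Final energy: E' = 208.2317 keV

Fractional energy loss:
(E₀ - E')/E₀ = (466.4000 - 208.2317)/466.4000
= 258.1683/466.4000
= 0.5535
= 55.35%

(Intermediate values are shown rounded; full precision is carried through to the final answer.)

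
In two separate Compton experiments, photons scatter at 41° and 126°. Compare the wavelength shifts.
126° produces the larger shift by a factor of 6.473

Calculate both shifts using Δλ = λ_C(1 - cos θ):

For θ₁ = 41°:
Δλ₁ = 2.4263 × (1 - cos(41°))
Δλ₁ = 2.4263 × 0.2453
Δλ₁ = 0.5952 pm

For θ₂ = 126°:
Δλ₂ = 2.4263 × (1 - cos(126°))
Δλ₂ = 2.4263 × 1.5878
Δλ₂ = 3.8525 pm

The 126° angle produces the larger shift.
Ratio: 3.8525/0.5952 = 6.473

(Intermediate values are shown rounded; full precision is carried through to the final answer.)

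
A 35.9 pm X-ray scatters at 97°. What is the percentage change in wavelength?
7.5822%

Calculate the Compton shift:
Δλ = λ_C(1 - cos(97°))
Δλ = 2.4263 × (1 - cos(97°))
Δλ = 2.4263 × 1.1219
Δλ = 2.7220 pm

Percentage change:
(Δλ/λ₀) × 100 = (2.7220/35.9) × 100
= 7.5822%

(Intermediate values are shown rounded; full precision is carried through to the final answer.)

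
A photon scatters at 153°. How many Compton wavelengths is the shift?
1.8910 λ_C

The Compton shift formula is:
Δλ = λ_C(1 - cos θ)

Dividing both sides by λ_C:
Δλ/λ_C = 1 - cos θ

For θ = 153°:
Δλ/λ_C = 1 - cos(153°)
Δλ/λ_C = 1 - -0.8910
Δλ/λ_C = 1.8910

This means the shift is 1.8910 × λ_C = 4.5882 pm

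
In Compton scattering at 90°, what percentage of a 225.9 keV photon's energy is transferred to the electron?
0.3066 (or 30.66%)

Calculate initial and final photon energies:

Initial: E₀ = 225.9 keV → λ₀ = 5.4885 pm
Compton shift: Δλ = 2.4263 pm
Final wavelength: λ' = 7.9148 pm
Final energy: E' = 156.6492 keV

Fractional energy loss:
(E₀ - E')/E₀ = (225.9000 - 156.6492)/225.9000
= 69.2508/225.9000
= 0.3066
= 30.66%

(Intermediate values are shown rounded; full precision is carried through to the final answer.)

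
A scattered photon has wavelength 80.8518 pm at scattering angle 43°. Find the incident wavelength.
80.2000 pm

From λ' = λ + Δλ, we have λ = λ' - Δλ

First calculate the Compton shift:
Δλ = λ_C(1 - cos θ)
Δλ = 2.4263 × (1 - cos(43°))
Δλ = 2.4263 × 0.2686
Δλ = 0.6518 pm

Initial wavelength:
λ = λ' - Δλ
λ = 80.8518 - 0.6518
λ = 80.2000 pm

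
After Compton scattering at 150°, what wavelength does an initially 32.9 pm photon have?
37.4276 pm

Using the Compton formula: λ' = λ + λ_C(1 − cos θ)

For θ = 150°, cos θ = -√3/2 (exact) ≈ -0.8660, so:
1 − cos 150° = 1 − (-√3/2) ≈ 1.8660

Δλ = λ_C × 1.8660 = 2.4263 × 1.8660 = 4.5276 pm

λ' = 32.9 + 4.5276 = 37.4276 pm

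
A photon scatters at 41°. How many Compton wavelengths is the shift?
0.2453 λ_C

The Compton shift formula is:
Δλ = λ_C(1 - cos θ)

Dividing both sides by λ_C:
Δλ/λ_C = 1 - cos θ

For θ = 41°:
Δλ/λ_C = 1 - cos(41°)
Δλ/λ_C = 1 - 0.7547
Δλ/λ_C = 0.2453

This means the shift is 0.2453 × λ_C = 0.5952 pm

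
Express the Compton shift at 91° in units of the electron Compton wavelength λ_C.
1.0175 λ_C

The Compton shift formula is:
Δλ = λ_C(1 - cos θ)

Dividing both sides by λ_C:
Δλ/λ_C = 1 - cos θ

For θ = 91°:
Δλ/λ_C = 1 - cos(91°)
Δλ/λ_C = 1 - -0.0175
Δλ/λ_C = 1.0175

This means the shift is 1.0175 × λ_C = 2.4687 pm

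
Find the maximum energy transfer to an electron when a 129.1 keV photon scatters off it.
43.3355 keV

Maximum energy transfer occurs at θ = 180° (backscattering).

Initial photon: E₀ = 129.1 keV → λ₀ = 9.6037 pm

Maximum Compton shift (at 180°):
Δλ_max = 2λ_C = 2 × 2.4263 = 4.8526 pm

Final wavelength:
λ' = 9.6037 + 4.8526 = 14.4564 pm

Minimum photon energy (maximum energy to electron):
E'_min = hc/λ' = 85.7645 keV

Maximum electron kinetic energy:
K_max = E₀ - E'_min = 129.1000 - 85.7645 = 43.3355 keV

(Intermediate values are shown rounded; full precision is carried through to the final answer.)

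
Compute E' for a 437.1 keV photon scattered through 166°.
162.7716 keV

First convert energy to wavelength:
λ = hc/E, with hc ≈ 1239.842 keV·pm (i.e. 1239.842 eV·nm)

For E = 437.1 keV = 437100 eV:
λ = 1239.842 keV·pm / 437.1 keV
λ = 2.8365 pm

Calculate the Compton shift:
Δλ = λ_C(1 - cos(166°)) = 2.4263 × 1.9703
Δλ = 4.7805 pm

Final wavelength:
λ' = 2.8365 + 4.7805 = 7.6171 pm

Final energy:
E' = hc/λ' = 1239.842 / 7.6171 = 162.7716 keV

(Intermediate values are shown rounded; full precision is carried through to the final answer.)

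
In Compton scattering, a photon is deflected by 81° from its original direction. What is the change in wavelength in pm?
2.0468 pm

Using the Compton scattering formula:
Δλ = λ_C(1 - cos θ)

where λ_C = h/(m_e·c) ≈ 2.4263 pm is the Compton wavelength of an electron.

For θ = 81°:
cos(81°) = 0.1564
1 - cos(81°) = 0.8436

Δλ = 2.4263 × 0.8436
Δλ = 2.0468 pm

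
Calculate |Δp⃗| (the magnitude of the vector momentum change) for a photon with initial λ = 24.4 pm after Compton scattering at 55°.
2.4588e-23 kg·m/s

Photon momentum magnitude is p = h/λ.

Initial momentum:
p₀ = h/λ = 6.6261e-34/2.4400e-11 = 2.7156e-23 kg·m/s

After scattering:
λ' = λ + Δλ = 24.4 + 1.0346 = 25.4346 pm
p' = h/λ' = 6.6261e-34/2.5435e-11 = 2.6051e-23 kg·m/s

Momentum is a vector; the scattered photon's direction makes angle θ = 55° with the incident direction. The magnitude of the vector change Δp⃗ = p⃗₀ − p⃗' is found from the law of cosines:
|Δp⃗|² = p₀² + p'² − 2p₀p'cos θ
|Δp⃗|² = (2.7156e-23)² + (2.6051e-23)² − 2·2.7156e-23·2.6051e-23·cos(55°)
|Δp⃗| = 2.4588e-23 kg·m/s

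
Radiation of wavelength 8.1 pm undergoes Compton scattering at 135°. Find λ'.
12.2420 pm

Using the Compton formula: λ' = λ + λ_C(1 − cos θ)

For θ = 135°, cos θ = -√2/2 (exact) ≈ -0.7071, so:
1 − cos 135° = 1 − (-√2/2) ≈ 1.7071

Δλ = λ_C × 1.7071 = 2.4263 × 1.7071 = 4.1420 pm

λ' = 8.1 + 4.1420 = 12.2420 pm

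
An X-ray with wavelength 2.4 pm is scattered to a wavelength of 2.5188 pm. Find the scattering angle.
18.00°

First find the wavelength shift:
Δλ = λ' - λ = 2.5188 - 2.4 = 0.1188 pm

Using Δλ = λ_C(1 - cos θ), with λ_C = h/(m_e·c) ≈ 2.42631024 pm:
cos θ = 1 - Δλ/λ_C
cos θ = 1 - 0.1188/2.42631024
cos θ = 0.951037

θ = arccos(0.951037)
θ = 18.00°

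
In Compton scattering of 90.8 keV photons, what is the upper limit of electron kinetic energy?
23.8078 keV

Maximum energy transfer occurs at θ = 180° (backscattering).

Initial photon: E₀ = 90.8 keV → λ₀ = 13.6546 pm

Maximum Compton shift (at 180°):
Δλ_max = 2λ_C = 2 × 2.4263 = 4.8526 pm

Final wavelength:
λ' = 13.6546 + 4.8526 = 18.5073 pm

Minimum photon energy (maximum energy to electron):
E'_min = hc/λ' = 66.9922 keV

Maximum electron kinetic energy:
K_max = E₀ - E'_min = 90.8000 - 66.9922 = 23.8078 keV

(Intermediate values are shown rounded; full precision is carried through to the final answer.)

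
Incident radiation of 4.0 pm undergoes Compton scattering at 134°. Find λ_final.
8.1118 pm

Using the Compton scattering formula:
λ' = λ + Δλ = λ + λ_C(1 - cos θ)

Given:
- Initial wavelength λ = 4.0 pm
- Scattering angle θ = 134°
- Compton wavelength λ_C ≈ 2.4263 pm

Calculate the shift:
Δλ = 2.4263 × (1 - cos(134°))
Δλ = 2.4263 × 1.6947
Δλ = 4.1118 pm

Final wavelength:
λ' = 4.0 + 4.1118 = 8.1118 pm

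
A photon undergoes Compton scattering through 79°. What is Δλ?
1.9633 pm

Using the Compton scattering formula:
Δλ = λ_C(1 - cos θ)

where λ_C = h/(m_e·c) ≈ 2.4263 pm is the Compton wavelength of an electron.

For θ = 79°:
cos(79°) = 0.1908
1 - cos(79°) = 0.8092

Δλ = 2.4263 × 0.8092
Δλ = 1.9633 pm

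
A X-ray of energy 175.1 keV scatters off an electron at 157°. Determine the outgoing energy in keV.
105.6038 keV

First convert energy to wavelength:
λ = hc/E, with hc ≈ 1239.842 keV·pm (i.e. 1239.842 eV·nm)

For E = 175.1 keV = 175100 eV:
λ = 1239.842 keV·pm / 175.1 keV
λ = 7.0808 pm

Calculate the Compton shift:
Δλ = λ_C(1 - cos(157°)) = 2.4263 × 1.9205
Δλ = 4.6597 pm

Final wavelength:
λ' = 7.0808 + 4.6597 = 11.7405 pm

Final energy:
E' = hc/λ' = 1239.842 / 11.7405 = 105.6038 keV

(Intermediate values are shown rounded; full precision is carried through to the final answer.)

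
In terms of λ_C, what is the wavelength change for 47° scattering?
0.3180 λ_C

The Compton shift formula is:
Δλ = λ_C(1 - cos θ)

Dividing both sides by λ_C:
Δλ/λ_C = 1 - cos θ

For θ = 47°:
Δλ/λ_C = 1 - cos(47°)
Δλ/λ_C = 1 - 0.6820
Δλ/λ_C = 0.3180

This means the shift is 0.3180 × λ_C = 0.7716 pm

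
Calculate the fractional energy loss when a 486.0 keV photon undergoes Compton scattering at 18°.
0.0445 (or 4.45%)

Calculate initial and final photon energies:

Initial: E₀ = 486.0 keV → λ₀ = 2.5511 pm
Compton shift: Δλ = 0.1188 pm
Final wavelength: λ' = 2.6699 pm
Final energy: E' = 464.3834 keV

Fractional energy loss:
(E₀ - E')/E₀ = (486.0000 - 464.3834)/486.0000
= 21.6166/486.0000
= 0.0445
= 4.45%

(Intermediate values are shown rounded; full precision is carried through to the final answer.)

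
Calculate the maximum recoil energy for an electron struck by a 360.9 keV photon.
211.3058 keV

Maximum energy transfer occurs at θ = 180° (backscattering).

Initial photon: E₀ = 360.9 keV → λ₀ = 3.4354 pm

Maximum Compton shift (at 180°):
Δλ_max = 2λ_C = 2 × 2.4263 = 4.8526 pm

Final wavelength:
λ' = 3.4354 + 4.8526 = 8.2880 pm

Minimum photon energy (maximum energy to electron):
E'_min = hc/λ' = 149.5942 keV

Maximum electron kinetic energy:
K_max = E₀ - E'_min = 360.9000 - 149.5942 = 211.3058 keV

(Intermediate values are shown rounded; full precision is carried through to the final answer.)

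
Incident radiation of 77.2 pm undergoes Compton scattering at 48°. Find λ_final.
78.0028 pm

Using the Compton scattering formula:
λ' = λ + Δλ = λ + λ_C(1 - cos θ)

Given:
- Initial wavelength λ = 77.2 pm
- Scattering angle θ = 48°
- Compton wavelength λ_C ≈ 2.4263 pm

Calculate the shift:
Δλ = 2.4263 × (1 - cos(48°))
Δλ = 2.4263 × 0.3309
Δλ = 0.8028 pm

Final wavelength:
λ' = 77.2 + 0.8028 = 78.0028 pm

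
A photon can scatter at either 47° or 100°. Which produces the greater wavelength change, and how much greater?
100° produces the larger shift by a factor of 3.691

Calculate both shifts using Δλ = λ_C(1 - cos θ):

For θ₁ = 47°:
Δλ₁ = 2.4263 × (1 - cos(47°))
Δλ₁ = 2.4263 × 0.3180
Δλ₁ = 0.7716 pm

For θ₂ = 100°:
Δλ₂ = 2.4263 × (1 - cos(100°))
Δλ₂ = 2.4263 × 1.1736
Δλ₂ = 2.8476 pm

The 100° angle produces the larger shift.
Ratio: 2.8476/0.7716 = 3.691

(Intermediate values are shown rounded; full precision is carried through to the final answer.)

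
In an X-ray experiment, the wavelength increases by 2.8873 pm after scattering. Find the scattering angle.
100.95°

From the Compton formula Δλ = λ_C(1 - cos θ), we can solve for θ:

cos θ = 1 - Δλ/λ_C

Given:
- Δλ = 2.8873 pm
- λ_C = h/(m_e·c) ≈ 2.42631024 pm

cos θ = 1 - 2.8873/2.42631024
cos θ = 1 - 1.189996
cos θ = -0.189996

θ = arccos(-0.189996)
θ = 100.95°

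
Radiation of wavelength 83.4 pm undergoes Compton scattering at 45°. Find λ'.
84.1106 pm

Using the Compton formula: λ' = λ + λ_C(1 − cos θ)

For θ = 45°, cos θ = √2/2 (exact) ≈ 0.7071, so:
1 − cos 45° = 1 − (√2/2) ≈ 0.2929

Δλ = λ_C × 0.2929 = 2.4263 × 0.2929 = 0.7106 pm

λ' = 83.4 + 0.7106 = 84.1106 pm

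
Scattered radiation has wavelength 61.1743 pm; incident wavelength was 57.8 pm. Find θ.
113.00°

First find the wavelength shift:
Δλ = λ' - λ = 61.1743 - 57.8 = 3.3743 pm

Using Δλ = λ_C(1 - cos θ), with λ_C = h/(m_e·c) ≈ 2.42631024 pm:
cos θ = 1 - Δλ/λ_C
cos θ = 1 - 3.3743/2.42631024
cos θ = -0.390713

θ = arccos(-0.390713)
θ = 113.00°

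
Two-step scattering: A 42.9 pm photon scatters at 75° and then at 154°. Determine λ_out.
49.3054 pm

Apply Compton shift twice:

First scattering at θ₁ = 75°:
Δλ₁ = λ_C(1 - cos(75°))
Δλ₁ = 2.4263 × 0.7412
Δλ₁ = 1.7983 pm

After first scattering:
λ₁ = 42.9 + 1.7983 = 44.6983 pm

Second scattering at θ₂ = 154°:
Δλ₂ = λ_C(1 - cos(154°))
Δλ₂ = 2.4263 × 1.8988
Δλ₂ = 4.6071 pm

Final wavelength:
λ₂ = 44.6983 + 4.6071 = 49.3054 pm

Total shift: Δλ_total = 1.7983 + 4.6071 = 6.4054 pm

(Intermediate values are shown rounded; full precision is carried through to the final answer.)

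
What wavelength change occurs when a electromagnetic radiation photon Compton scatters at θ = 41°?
0.5952 pm

Using the Compton scattering formula:
Δλ = λ_C(1 - cos θ)

where λ_C = h/(m_e·c) ≈ 2.4263 pm is the Compton wavelength of an electron.

For θ = 41°:
cos(41°) = 0.7547
1 - cos(41°) = 0.2453

Δλ = 2.4263 × 0.2453
Δλ = 0.5952 pm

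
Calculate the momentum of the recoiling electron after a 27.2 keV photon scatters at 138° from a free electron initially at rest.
2.5993e-23 kg·m/s

The electron is initially at rest, so by conservation of momentum:
p⃗_e = p⃗₀ − p⃗'  (incident photon momentum minus scattered photon momentum)

Photon momentum magnitudes (p = h/λ = E/c):
λ₀ = hc/E₀ = 45.5824 pm → p₀ = h/λ₀ = 1.4536e-23 kg·m/s
Δλ = λ_C(1 − cos 138°) = 4.2294 pm
λ' = 49.8118 pm → p' = h/λ' = 1.3302e-23 kg·m/s

The scattered photon makes angle θ = 138° with the incident direction, so by the law of cosines:
|p⃗_e|² = p₀² + p'² − 2p₀p'cos θ
|p⃗_e|² = (1.4536e-23)² + (1.3302e-23)² − 2·1.4536e-23·1.3302e-23·cos(138°)
|p⃗_e| = 2.5993e-23 kg·m/s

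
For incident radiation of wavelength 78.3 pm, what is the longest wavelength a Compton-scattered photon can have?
83.1526 pm (at θ = 180°)

The Compton shift is Δλ = λ_C(1 − cos θ).

Since cos θ ranges from −1 to 1, the factor (1 − cos θ) ranges from 0 to 2; the maximum shift occurs at θ = 180° (backscattering):
Δλ_max = 2λ_C = 2 × 2.4263 pm = 4.8526 pm

Maximum scattered wavelength:
λ'_max = λ₀ + Δλ_max = 78.3 + 4.8526 = 83.1526 pm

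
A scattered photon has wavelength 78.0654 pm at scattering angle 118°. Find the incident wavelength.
74.5000 pm

From λ' = λ + Δλ, we have λ = λ' - Δλ

First calculate the Compton shift:
Δλ = λ_C(1 - cos θ)
Δλ = 2.4263 × (1 - cos(118°))
Δλ = 2.4263 × 1.4695
Δλ = 3.5654 pm

Initial wavelength:
λ = λ' - Δλ
λ = 78.0654 - 3.5654
λ = 74.5000 pm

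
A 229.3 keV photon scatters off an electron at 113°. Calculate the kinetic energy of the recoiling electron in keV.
88.1107 keV

By energy conservation: K_e = E_initial - E_final

First find the scattered photon energy:
Initial wavelength: λ = hc/E = 5.4071 pm
Compton shift: Δλ = λ_C(1 - cos(113°)) = 3.3743 pm
Final wavelength: λ' = 5.4071 + 3.3743 = 8.7814 pm
Final photon energy: E' = hc/λ' = 141.1893 keV

Electron kinetic energy:
K_e = E - E' = 229.3000 - 141.1893 = 88.1107 keV

(Intermediate values are shown rounded; full precision is carried through to the final answer.)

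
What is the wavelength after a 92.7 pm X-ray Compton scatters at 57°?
93.8048 pm

Using the Compton scattering formula:
λ' = λ + Δλ = λ + λ_C(1 - cos θ)

Given:
- Initial wavelength λ = 92.7 pm
- Scattering angle θ = 57°
- Compton wavelength λ_C ≈ 2.4263 pm

Calculate the shift:
Δλ = 2.4263 × (1 - cos(57°))
Δλ = 2.4263 × 0.4554
Δλ = 1.1048 pm

Final wavelength:
λ' = 92.7 + 1.1048 = 93.8048 pm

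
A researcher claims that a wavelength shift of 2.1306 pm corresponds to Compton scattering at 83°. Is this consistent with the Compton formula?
Yes, consistent

Calculate the expected shift for θ = 83°:

Δλ_expected = λ_C(1 - cos(83°))
Δλ_expected = 2.4263 × (1 - cos(83°))
Δλ_expected = 2.4263 × 0.8781
Δλ_expected = 2.1306 pm

Given shift: 2.1306 pm
Expected shift: 2.1306 pm
Difference: 0.0000 pm

The values match. This is consistent with Compton scattering at the stated angle.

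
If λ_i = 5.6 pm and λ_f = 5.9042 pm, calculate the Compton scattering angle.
29.00°

First find the wavelength shift:
Δλ = λ' - λ = 5.9042 - 5.6 = 0.3042 pm

Using Δλ = λ_C(1 - cos θ), with λ_C = h/(m_e·c) ≈ 2.42631024 pm:
cos θ = 1 - Δλ/λ_C
cos θ = 1 - 0.3042/2.42631024
cos θ = 0.874624

θ = arccos(0.874624)
θ = 29.00°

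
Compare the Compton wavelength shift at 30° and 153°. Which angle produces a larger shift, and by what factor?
153° produces the larger shift by a factor of 14.115

Calculate both shifts using Δλ = λ_C(1 - cos θ):

For θ₁ = 30°:
Δλ₁ = 2.4263 × (1 - cos(30°))
Δλ₁ = 2.4263 × 0.1340
Δλ₁ = 0.3251 pm

For θ₂ = 153°:
Δλ₂ = 2.4263 × (1 - cos(153°))
Δλ₂ = 2.4263 × 1.8910
Δλ₂ = 4.5882 pm

The 153° angle produces the larger shift.
Ratio: 4.5882/0.3251 = 14.115

(Intermediate values are shown rounded; full precision is carried through to the final answer.)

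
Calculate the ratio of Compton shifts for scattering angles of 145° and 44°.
145° produces the larger shift by a factor of 6.482

Calculate both shifts using Δλ = λ_C(1 - cos θ):

For θ₁ = 44°:
Δλ₁ = 2.4263 × (1 - cos(44°))
Δλ₁ = 2.4263 × 0.2807
Δλ₁ = 0.6810 pm

For θ₂ = 145°:
Δλ₂ = 2.4263 × (1 - cos(145°))
Δλ₂ = 2.4263 × 1.8192
Δλ₂ = 4.4138 pm

The 145° angle produces the larger shift.
Ratio: 4.4138/0.6810 = 6.482

(Intermediate values are shown rounded; full precision is carried through to the final answer.)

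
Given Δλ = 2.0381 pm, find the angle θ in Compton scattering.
80.79°

From the Compton formula Δλ = λ_C(1 - cos θ), we can solve for θ:

cos θ = 1 - Δλ/λ_C

Given:
- Δλ = 2.0381 pm
- λ_C = h/(m_e·c) ≈ 2.42631024 pm

cos θ = 1 - 2.0381/2.42631024
cos θ = 1 - 0.840000
cos θ = 0.160000

θ = arccos(0.160000)
θ = 80.79°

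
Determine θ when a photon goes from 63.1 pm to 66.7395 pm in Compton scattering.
120.00°

First find the wavelength shift:
Δλ = λ' - λ = 66.7395 - 63.1 = 3.6395 pm

Using Δλ = λ_C(1 - cos θ), with λ_C = h/(m_e·c) ≈ 2.42631024 pm:
cos θ = 1 - Δλ/λ_C
cos θ = 1 - 3.6395/2.42631024
cos θ = -0.500014

θ = arccos(-0.500014)
θ = 120.00°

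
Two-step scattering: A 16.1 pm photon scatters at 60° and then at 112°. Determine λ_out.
20.6484 pm

Apply Compton shift twice:

First scattering at θ₁ = 60°:
Δλ₁ = λ_C(1 - cos(60°))
Δλ₁ = 2.4263 × 0.5000
Δλ₁ = 1.2132 pm

After first scattering:
λ₁ = 16.1 + 1.2132 = 17.3132 pm

Second scattering at θ₂ = 112°:
Δλ₂ = λ_C(1 - cos(112°))
Δλ₂ = 2.4263 × 1.3746
Δλ₂ = 3.3352 pm

Final wavelength:
λ₂ = 17.3132 + 3.3352 = 20.6484 pm

Total shift: Δλ_total = 1.2132 + 3.3352 = 4.5484 pm

(Intermediate values are shown rounded; full precision is carried through to the final answer.)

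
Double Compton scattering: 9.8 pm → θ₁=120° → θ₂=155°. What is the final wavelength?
18.0648 pm

Apply Compton shift twice:

First scattering at θ₁ = 120°:
Δλ₁ = λ_C(1 - cos(120°))
Δλ₁ = 2.4263 × 1.5000
Δλ₁ = 3.6395 pm

After first scattering:
λ₁ = 9.8 + 3.6395 = 13.4395 pm

Second scattering at θ₂ = 155°:
Δλ₂ = λ_C(1 - cos(155°))
Δλ₂ = 2.4263 × 1.9063
Δλ₂ = 4.6253 pm

Final wavelength:
λ₂ = 13.4395 + 4.6253 = 18.0648 pm

Total shift: Δλ_total = 3.6395 + 4.6253 = 8.2648 pm

(Intermediate values are shown rounded; full precision is carried through to the final answer.)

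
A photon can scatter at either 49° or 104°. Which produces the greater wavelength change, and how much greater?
104° produces the larger shift by a factor of 3.611

Calculate both shifts using Δλ = λ_C(1 - cos θ):

For θ₁ = 49°:
Δλ₁ = 2.4263 × (1 - cos(49°))
Δλ₁ = 2.4263 × 0.3439
Δλ₁ = 0.8345 pm

For θ₂ = 104°:
Δλ₂ = 2.4263 × (1 - cos(104°))
Δλ₂ = 2.4263 × 1.2419
Δλ₂ = 3.0133 pm

The 104° angle produces the larger shift.
Ratio: 3.0133/0.8345 = 3.611

(Intermediate values are shown rounded; full precision is carried through to the final answer.)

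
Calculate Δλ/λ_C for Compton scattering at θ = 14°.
0.0297 λ_C

The Compton shift formula is:
Δλ = λ_C(1 - cos θ)

Dividing both sides by λ_C:
Δλ/λ_C = 1 - cos θ

For θ = 14°:
Δλ/λ_C = 1 - cos(14°)
Δλ/λ_C = 1 - 0.9703
Δλ/λ_C = 0.0297

This means the shift is 0.0297 × λ_C = 0.0721 pm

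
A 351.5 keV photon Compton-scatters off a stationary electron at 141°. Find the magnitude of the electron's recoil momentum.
2.5906e-22 kg·m/s

The electron is initially at rest, so by conservation of momentum:
p⃗_e = p⃗₀ − p⃗'  (incident photon momentum minus scattered photon momentum)

Photon momentum magnitudes (p = h/λ = E/c):
λ₀ = hc/E₀ = 3.5273 pm → p₀ = h/λ₀ = 1.8785e-22 kg·m/s
Δλ = λ_C(1 − cos 141°) = 4.3119 pm
λ' = 7.8392 pm → p' = h/λ' = 8.4525e-23 kg·m/s

The scattered photon makes angle θ = 141° with the incident direction, so by the law of cosines:
|p⃗_e|² = p₀² + p'² − 2p₀p'cos θ
|p⃗_e|² = (1.8785e-22)² + (8.4525e-23)² − 2·1.8785e-22·8.4525e-23·cos(141°)
|p⃗_e| = 2.5906e-22 kg·m/s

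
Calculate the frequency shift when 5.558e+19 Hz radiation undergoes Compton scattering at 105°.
2.009e+19 Hz (decrease)

Convert frequency to wavelength (c = 299792458 m/s):
λ₀ = c/f₀ = 299792458/5.558e+19 = 5.3938909e-12 m = 5.3939 pm

Calculate Compton shift:
Δλ = λ_C(1 - cos(105°)) = 3.0543 pm

Final wavelength:
λ' = λ₀ + Δλ = 5.3939 + 3.0543 = 8.4482 pm

Final frequency:
f' = c/λ' = 299792458/8.4481765e-12 = 3.5486055e+19 Hz

Frequency shift (decrease):
Δf = f₀ - f' = 5.558e+19 - 3.5486055e+19 = 2.009e+19 Hz

(Intermediate values are shown rounded; full precision is carried through to the final answer.)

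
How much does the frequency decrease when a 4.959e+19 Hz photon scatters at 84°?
1.311e+19 Hz (decrease)

Convert frequency to wavelength (c = 299792458 m/s):
λ₀ = c/f₀ = 299792458/4.959e+19 = 6.0454216e-12 m = 6.0454 pm

Calculate Compton shift:
Δλ = λ_C(1 - cos(84°)) = 2.1727 pm

Final wavelength:
λ' = λ₀ + Δλ = 6.0454 + 2.1727 = 8.2181 pm

Final frequency:
f' = c/λ' = 299792458/8.2181134e-12 = 3.6479475e+19 Hz

Frequency shift (decrease):
Δf = f₀ - f' = 4.959e+19 - 3.6479475e+19 = 1.311e+19 Hz

(Intermediate values are shown rounded; full precision is carried through to the final answer.)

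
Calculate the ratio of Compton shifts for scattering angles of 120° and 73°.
120° produces the larger shift by a factor of 2.120

Calculate both shifts using Δλ = λ_C(1 - cos θ):

For θ₁ = 73°:
Δλ₁ = 2.4263 × (1 - cos(73°))
Δλ₁ = 2.4263 × 0.7076
Δλ₁ = 1.7169 pm

For θ₂ = 120°:
Δλ₂ = 2.4263 × (1 - cos(120°))
Δλ₂ = 2.4263 × 1.5000
Δλ₂ = 3.6395 pm

The 120° angle produces the larger shift.
Ratio: 3.6395/1.7169 = 2.120

(Intermediate values are shown rounded; full precision is carried through to the final answer.)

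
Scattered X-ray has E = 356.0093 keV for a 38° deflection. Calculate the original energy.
417.7000 keV

Convert final energy to wavelength (hc ≈ 1239.842 keV·pm):
λ' = hc/E' = 1239.842 / 356.0093 = 3.4826 pm

Calculate the Compton shift:
Δλ = λ_C(1 - cos(38°))
Δλ = 2.4263 × (1 - cos(38°))
Δλ = 0.5144 pm

Initial wavelength:
λ = λ' - Δλ = 3.4826 - 0.5144 = 2.9683 pm

Initial energy:
E = hc/λ = 1239.842 / 2.9683 = 417.7000 keV

(Intermediate values are shown rounded; full precision is carried through to the final answer.)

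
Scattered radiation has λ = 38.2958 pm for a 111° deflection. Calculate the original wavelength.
35.0000 pm

From λ' = λ + Δλ, we have λ = λ' - Δλ

First calculate the Compton shift:
Δλ = λ_C(1 - cos θ)
Δλ = 2.4263 × (1 - cos(111°))
Δλ = 2.4263 × 1.3584
Δλ = 3.2958 pm

Initial wavelength:
λ = λ' - Δλ
λ = 38.2958 - 3.2958
λ = 35.0000 pm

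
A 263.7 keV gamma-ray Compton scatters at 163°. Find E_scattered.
131.2236 keV

First convert energy to wavelength:
λ = hc/E, with hc ≈ 1239.842 keV·pm (i.e. 1239.842 eV·nm)

For E = 263.7 keV = 263700 eV:
λ = 1239.842 keV·pm / 263.7 keV
λ = 4.7017 pm

Calculate the Compton shift:
Δλ = λ_C(1 - cos(163°)) = 2.4263 × 1.9563
Δλ = 4.7466 pm

Final wavelength:
λ' = 4.7017 + 4.7466 = 9.4483 pm

Final energy:
E' = hc/λ' = 1239.842 / 9.4483 = 131.2236 keV

(Intermediate values are shown rounded; full precision is carried through to the final answer.)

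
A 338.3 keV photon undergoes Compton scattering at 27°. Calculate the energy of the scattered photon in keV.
315.5320 keV

First convert energy to wavelength:
λ = hc/E, with hc ≈ 1239.842 keV·pm (i.e. 1239.842 eV·nm)

For E = 338.3 keV = 338300 eV:
λ = 1239.842 keV·pm / 338.3 keV
λ = 3.6649 pm

Calculate the Compton shift:
Δλ = λ_C(1 - cos(27°)) = 2.4263 × 0.1090
Δλ = 0.2645 pm

Final wavelength:
λ' = 3.6649 + 0.2645 = 3.9294 pm

Final energy:
E' = hc/λ' = 1239.842 / 3.9294 = 315.5320 keV

(Intermediate values are shown rounded; full precision is carried through to the final answer.)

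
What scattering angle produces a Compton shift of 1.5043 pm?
67.67°

From the Compton formula Δλ = λ_C(1 - cos θ), we can solve for θ:

cos θ = 1 - Δλ/λ_C

Given:
- Δλ = 1.5043 pm
- λ_C = h/(m_e·c) ≈ 2.42631024 pm

cos θ = 1 - 1.5043/2.42631024
cos θ = 1 - 0.619995
cos θ = 0.380005

θ = arccos(0.380005)
θ = 67.67°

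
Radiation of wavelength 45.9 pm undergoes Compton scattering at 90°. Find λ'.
48.3263 pm

Using the Compton formula: λ' = λ + λ_C(1 − cos θ)

For θ = 90°, cos θ = 0 (exact) = 0.0000, so:
1 − cos 90° = 1 − (0) = 1.0000

Δλ = λ_C × 1.0000 = 2.4263 × 1.0000 = 2.4263 pm

λ' = 45.9 + 2.4263 = 48.3263 pm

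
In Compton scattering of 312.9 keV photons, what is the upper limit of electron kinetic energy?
172.2493 keV

Maximum energy transfer occurs at θ = 180° (backscattering).

Initial photon: E₀ = 312.9 keV → λ₀ = 3.9624 pm

Maximum Compton shift (at 180°):
Δλ_max = 2λ_C = 2 × 2.4263 = 4.8526 pm

Final wavelength:
λ' = 3.9624 + 4.8526 = 8.8150 pm

Minimum photon energy (maximum energy to electron):
E'_min = hc/λ' = 140.6507 keV

Maximum electron kinetic energy:
K_max = E₀ - E'_min = 312.9000 - 140.6507 = 172.2493 keV

(Intermediate values are shown rounded; full precision is carried through to the final answer.)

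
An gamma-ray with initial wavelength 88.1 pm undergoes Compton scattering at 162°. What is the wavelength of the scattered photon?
92.8339 pm

Using the Compton scattering formula:
λ' = λ + Δλ = λ + λ_C(1 - cos θ)

Given:
- Initial wavelength λ = 88.1 pm
- Scattering angle θ = 162°
- Compton wavelength λ_C ≈ 2.4263 pm

Calculate the shift:
Δλ = 2.4263 × (1 - cos(162°))
Δλ = 2.4263 × 1.9511
Δλ = 4.7339 pm

Final wavelength:
λ' = 88.1 + 4.7339 = 92.8339 pm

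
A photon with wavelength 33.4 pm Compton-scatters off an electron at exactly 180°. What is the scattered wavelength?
38.2526 pm

Using the Compton formula: λ' = λ + λ_C(1 − cos θ)

For θ = 180°, cos θ = -1 (exact) = -1.0000, so:
1 − cos 180° = 1 − (-1) = 2.0000

Δλ = λ_C × 2.0000 = 2.4263 × 2.0000 = 4.8526 pm

λ' = 33.4 + 4.8526 = 38.2526 pm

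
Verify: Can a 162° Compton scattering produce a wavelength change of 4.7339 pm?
Yes, consistent

Calculate the expected shift for θ = 162°:

Δλ_expected = λ_C(1 - cos(162°))
Δλ_expected = 2.4263 × (1 - cos(162°))
Δλ_expected = 2.4263 × 1.9511
Δλ_expected = 4.7339 pm

Given shift: 4.7339 pm
Expected shift: 4.7339 pm
Difference: 0.0000 pm

The values match. This is consistent with Compton scattering at the stated angle.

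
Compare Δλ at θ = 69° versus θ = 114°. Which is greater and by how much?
114° produces the larger shift by a factor of 2.192

Calculate both shifts using Δλ = λ_C(1 - cos θ):

For θ₁ = 69°:
Δλ₁ = 2.4263 × (1 - cos(69°))
Δλ₁ = 2.4263 × 0.6416
Δλ₁ = 1.5568 pm

For θ₂ = 114°:
Δλ₂ = 2.4263 × (1 - cos(114°))
Δλ₂ = 2.4263 × 1.4067
Δλ₂ = 3.4132 pm

The 114° angle produces the larger shift.
Ratio: 3.4132/1.5568 = 2.192

(Intermediate values are shown rounded; full precision is carried through to the final answer.)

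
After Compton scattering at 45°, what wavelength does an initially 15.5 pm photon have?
16.2106 pm

Using the Compton formula: λ' = λ + λ_C(1 − cos θ)

For θ = 45°, cos θ = √2/2 (exact) ≈ 0.7071, so:
1 − cos 45° = 1 − (√2/2) ≈ 0.2929

Δλ = λ_C × 0.2929 = 2.4263 × 0.2929 = 0.7106 pm

λ' = 15.5 + 0.7106 = 16.2106 pm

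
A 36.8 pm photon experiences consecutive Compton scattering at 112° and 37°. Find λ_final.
40.6238 pm

Apply Compton shift twice:

First scattering at θ₁ = 112°:
Δλ₁ = λ_C(1 - cos(112°))
Δλ₁ = 2.4263 × 1.3746
Δλ₁ = 3.3352 pm

After first scattering:
λ₁ = 36.8 + 3.3352 = 40.1352 pm

Second scattering at θ₂ = 37°:
Δλ₂ = λ_C(1 - cos(37°))
Δλ₂ = 2.4263 × 0.2014
Δλ₂ = 0.4886 pm

Final wavelength:
λ₂ = 40.1352 + 0.4886 = 40.6238 pm

Total shift: Δλ_total = 3.3352 + 0.4886 = 3.8238 pm

(Intermediate values are shown rounded; full precision is carried through to the final answer.)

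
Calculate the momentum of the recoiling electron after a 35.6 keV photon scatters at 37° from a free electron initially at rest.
1.1993e-23 kg·m/s

The electron is initially at rest, so by conservation of momentum:
p⃗_e = p⃗₀ − p⃗'  (incident photon momentum minus scattered photon momentum)

Photon momentum magnitudes (p = h/λ = E/c):
λ₀ = hc/E₀ = 34.8270 pm → p₀ = h/λ₀ = 1.9026e-23 kg·m/s
Δλ = λ_C(1 − cos 37°) = 0.4886 pm
λ' = 35.3156 pm → p' = h/λ' = 1.8762e-23 kg·m/s

The scattered photon makes angle θ = 37° with the incident direction, so by the law of cosines:
|p⃗_e|² = p₀² + p'² − 2p₀p'cos θ
|p⃗_e|² = (1.9026e-23)² + (1.8762e-23)² − 2·1.9026e-23·1.8762e-23·cos(37°)
|p⃗_e| = 1.1993e-23 kg·m/s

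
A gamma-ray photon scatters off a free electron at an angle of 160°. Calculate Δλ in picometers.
4.7063 pm

Using the Compton scattering formula:
Δλ = λ_C(1 - cos θ)

where λ_C = h/(m_e·c) ≈ 2.4263 pm is the Compton wavelength of an electron.

For θ = 160°:
cos(160°) = -0.9397
1 - cos(160°) = 1.9397

Δλ = 2.4263 × 1.9397
Δλ = 4.7063 pm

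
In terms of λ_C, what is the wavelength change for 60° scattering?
0.5000 λ_C

The Compton shift formula is:
Δλ = λ_C(1 - cos θ)

Dividing both sides by λ_C:
Δλ/λ_C = 1 - cos θ

For θ = 60°:
Δλ/λ_C = 1 - cos(60°)
Δλ/λ_C = 1 - 0.5000
Δλ/λ_C = 0.5000

This means the shift is 0.5000 × λ_C = 1.2132 pm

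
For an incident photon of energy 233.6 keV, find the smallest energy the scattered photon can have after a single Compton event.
122.0297 keV (at θ = 180°)

The scattered photon has minimum energy when its wavelength is maximum, i.e., when the Compton shift Δλ = λ_C(1 − cos θ) is maximum. This occurs at θ = 180° (backscattering), giving Δλ_max = 2λ_C = 4.8526 pm.

Initial wavelength: λ₀ = hc/E₀ = 5.3075 pm
Maximum final wavelength: λ'_max = λ₀ + 2λ_C = 5.3075 + 4.8526 = 10.1602 pm
Minimum final energy: E'_min = hc/λ'_max = 122.0297 keV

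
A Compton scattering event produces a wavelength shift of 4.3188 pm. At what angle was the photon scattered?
141.26°

From the Compton formula Δλ = λ_C(1 - cos θ), we can solve for θ:

cos θ = 1 - Δλ/λ_C

Given:
- Δλ = 4.3188 pm
- λ_C = h/(m_e·c) ≈ 2.42631024 pm

cos θ = 1 - 4.3188/2.42631024
cos θ = 1 - 1.779987
cos θ = -0.779987

θ = arccos(-0.779987)
θ = 141.26°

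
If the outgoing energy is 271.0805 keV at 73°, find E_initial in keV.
434.0001 keV

Convert final energy to wavelength (hc ≈ 1239.842 keV·pm):
λ' = hc/E' = 1239.842 / 271.0805 = 4.5737 pm

Calculate the Compton shift:
Δλ = λ_C(1 - cos(73°))
Δλ = 2.4263 × (1 - cos(73°))
Δλ = 1.7169 pm

Initial wavelength:
λ = λ' - Δλ = 4.5737 - 1.7169 = 2.8568 pm

Initial energy:
E = hc/λ = 1239.842 / 2.8568 = 434.0001 keV

(Intermediate values are shown rounded; full precision is carried through to the final answer.)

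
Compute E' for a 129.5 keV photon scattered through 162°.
86.6541 keV

First convert energy to wavelength:
λ = hc/E, with hc ≈ 1239.842 keV·pm (i.e. 1239.842 eV·nm)

For E = 129.5 keV = 129500 eV:
λ = 1239.842 keV·pm / 129.5 keV
λ = 9.5741 pm

Calculate the Compton shift:
Δλ = λ_C(1 - cos(162°)) = 2.4263 × 1.9511
Δλ = 4.7339 pm

Final wavelength:
λ' = 9.5741 + 4.7339 = 14.3079 pm

Final energy:
E' = hc/λ' = 1239.842 / 14.3079 = 86.6541 keV

(Intermediate values are shown rounded; full precision is carried through to the final answer.)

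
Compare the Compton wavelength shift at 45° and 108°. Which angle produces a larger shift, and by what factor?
108° produces the larger shift by a factor of 4.469

Calculate both shifts using Δλ = λ_C(1 - cos θ):

For θ₁ = 45°:
Δλ₁ = 2.4263 × (1 - cos(45°))
Δλ₁ = 2.4263 × 0.2929
Δλ₁ = 0.7106 pm

For θ₂ = 108°:
Δλ₂ = 2.4263 × (1 - cos(108°))
Δλ₂ = 2.4263 × 1.3090
Δλ₂ = 3.1761 pm

The 108° angle produces the larger shift.
Ratio: 3.1761/0.7106 = 4.469

(Intermediate values are shown rounded; full precision is carried through to the final answer.)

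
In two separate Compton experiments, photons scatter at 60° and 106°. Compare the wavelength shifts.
106° produces the larger shift by a factor of 2.551

Calculate both shifts using Δλ = λ_C(1 - cos θ):

For θ₁ = 60°:
Δλ₁ = 2.4263 × (1 - cos(60°))
Δλ₁ = 2.4263 × 0.5000
Δλ₁ = 1.2132 pm

For θ₂ = 106°:
Δλ₂ = 2.4263 × (1 - cos(106°))
Δλ₂ = 2.4263 × 1.2756
Δλ₂ = 3.0951 pm

The 106° angle produces the larger shift.
Ratio: 3.0951/1.2132 = 2.551

(Intermediate values are shown rounded; full precision is carried through to the final answer.)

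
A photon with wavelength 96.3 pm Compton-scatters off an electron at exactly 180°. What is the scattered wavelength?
101.1526 pm

Using the Compton formula: λ' = λ + λ_C(1 − cos θ)

For θ = 180°, cos θ = -1 (exact) = -1.0000, so:
1 − cos 180° = 1 − (-1) = 2.0000

Δλ = λ_C × 2.0000 = 2.4263 × 2.0000 = 4.8526 pm

λ' = 96.3 + 4.8526 = 101.1526 pm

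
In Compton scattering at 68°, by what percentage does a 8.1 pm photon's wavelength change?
18.7333%

Calculate the Compton shift:
Δλ = λ_C(1 - cos(68°))
Δλ = 2.4263 × (1 - cos(68°))
Δλ = 2.4263 × 0.6254
Δλ = 1.5174 pm

Percentage change:
(Δλ/λ₀) × 100 = (1.5174/8.1) × 100
= 18.7333%

(Intermediate values are shown rounded; full precision is carried through to the final answer.)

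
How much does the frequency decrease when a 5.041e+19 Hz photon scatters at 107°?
1.740e+19 Hz (decrease)

Convert frequency to wavelength (c = 299792458 m/s):
λ₀ = c/f₀ = 299792458/5.041e+19 = 5.9470831e-12 m = 5.9471 pm

Calculate Compton shift:
Δλ = λ_C(1 - cos(107°)) = 3.1357 pm

Final wavelength:
λ' = λ₀ + Δλ = 5.9471 + 3.1357 = 9.0828 pm

Final frequency:
f' = c/λ' = 299792458/9.0827778e-12 = 3.3006693e+19 Hz

Frequency shift (decrease):
Δf = f₀ - f' = 5.041e+19 - 3.3006693e+19 = 1.740e+19 Hz

(Intermediate values are shown rounded; full precision is carried through to the final answer.)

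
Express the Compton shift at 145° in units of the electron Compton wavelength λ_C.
1.8192 λ_C

The Compton shift formula is:
Δλ = λ_C(1 - cos θ)

Dividing both sides by λ_C:
Δλ/λ_C = 1 - cos θ

For θ = 145°:
Δλ/λ_C = 1 - cos(145°)
Δλ/λ_C = 1 - -0.8192
Δλ/λ_C = 1.8192

This means the shift is 1.8192 × λ_C = 4.4138 pm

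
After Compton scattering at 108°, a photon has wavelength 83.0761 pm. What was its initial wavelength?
79.9000 pm

From λ' = λ + Δλ, we have λ = λ' - Δλ

First calculate the Compton shift:
Δλ = λ_C(1 - cos θ)
Δλ = 2.4263 × (1 - cos(108°))
Δλ = 2.4263 × 1.3090
Δλ = 3.1761 pm

Initial wavelength:
λ = λ' - Δλ
λ = 83.0761 - 3.1761
λ = 79.9000 pm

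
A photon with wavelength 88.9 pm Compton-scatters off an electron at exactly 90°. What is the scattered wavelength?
91.3263 pm

Using the Compton formula: λ' = λ + λ_C(1 − cos θ)

For θ = 90°, cos θ = 0 (exact) = 0.0000, so:
1 − cos 90° = 1 − (0) = 1.0000

Δλ = λ_C × 1.0000 = 2.4263 × 1.0000 = 2.4263 pm

λ' = 88.9 + 2.4263 = 91.3263 pm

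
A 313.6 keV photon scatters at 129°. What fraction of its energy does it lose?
0.5000 (or 50.00%)

Calculate initial and final photon energies:

Initial: E₀ = 313.6 keV → λ₀ = 3.9536 pm
Compton shift: Δλ = 3.9532 pm
Final wavelength: λ' = 7.9068 pm
Final energy: E' = 156.8068 keV

Fractional energy loss:
(E₀ - E')/E₀ = (313.6000 - 156.8068)/313.6000
= 156.7932/313.6000
= 0.5000
= 50.00%

(Intermediate values are shown rounded; full precision is carried through to the final answer.)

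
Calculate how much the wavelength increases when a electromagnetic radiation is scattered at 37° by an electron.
0.4886 pm

Using the Compton scattering formula:
Δλ = λ_C(1 - cos θ)

where λ_C = h/(m_e·c) ≈ 2.4263 pm is the Compton wavelength of an electron.

For θ = 37°:
cos(37°) = 0.7986
1 - cos(37°) = 0.2014

Δλ = 2.4263 × 0.2014
Δλ = 0.4886 pm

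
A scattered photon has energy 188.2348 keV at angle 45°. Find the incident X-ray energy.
211.0000 keV

Convert final energy to wavelength (hc ≈ 1239.842 keV·pm):
λ' = hc/E' = 1239.842 / 188.2348 = 6.5867 pm

Calculate the Compton shift:
Δλ = λ_C(1 - cos(45°))
Δλ = 2.4263 × (1 - cos(45°))
Δλ = 0.7106 pm

Initial wavelength:
λ = λ' - Δλ = 6.5867 - 0.7106 = 5.8760 pm

Initial energy:
E = hc/λ = 1239.842 / 5.8760 = 211.0000 keV

(Intermediate values are shown rounded; full precision is carried through to the final answer.)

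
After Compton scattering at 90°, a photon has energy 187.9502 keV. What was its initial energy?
297.2999 keV

Convert final energy to wavelength (hc ≈ 1239.842 keV·pm):
λ' = hc/E' = 1239.842 / 187.9502 = 6.5967 pm

Calculate the Compton shift:
Δλ = λ_C(1 - cos(90°))
Δλ = 2.4263 × (1 - cos(90°))
Δλ = 2.4263 pm

Initial wavelength:
λ = λ' - Δλ = 6.5967 - 2.4263 = 4.1703 pm

Initial energy:
E = hc/λ = 1239.842 / 4.1703 = 297.2999 keV

(Intermediate values are shown rounded; full precision is carried through to the final answer.)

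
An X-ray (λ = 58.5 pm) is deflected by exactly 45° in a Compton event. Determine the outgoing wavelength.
59.2106 pm

Using the Compton formula: λ' = λ + λ_C(1 − cos θ)

For θ = 45°, cos θ = √2/2 (exact) ≈ 0.7071, so:
1 − cos 45° = 1 − (√2/2) ≈ 0.2929

Δλ = λ_C × 0.2929 = 2.4263 × 0.2929 = 0.7106 pm

λ' = 58.5 + 0.7106 = 59.2106 pm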